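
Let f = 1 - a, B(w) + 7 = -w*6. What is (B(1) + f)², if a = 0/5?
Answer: 144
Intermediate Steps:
B(w) = -7 - 6*w (B(w) = -7 - w*6 = -7 - 6*w)
a = 0 (a = 0*(⅕) = 0)
f = 1 (f = 1 - 1*0 = 1 + 0 = 1)
(B(1) + f)² = ((-7 - 6*1) + 1)² = ((-7 - 6) + 1)² = (-13 + 1)² = (-12)² = 144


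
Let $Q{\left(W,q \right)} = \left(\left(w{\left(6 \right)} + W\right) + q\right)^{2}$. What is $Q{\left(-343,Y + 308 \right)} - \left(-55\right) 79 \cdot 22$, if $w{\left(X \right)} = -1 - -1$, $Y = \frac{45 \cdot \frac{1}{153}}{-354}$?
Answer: $\frac{3506285514385}{36216324} \approx 96815.0$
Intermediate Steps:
$Y = - \frac{5}{6018}$ ($Y = 45 \cdot \frac{1}{153} \left(- \frac{1}{354}\right) = \frac{5}{17} \left(- \frac{1}{354}\right) = - \frac{5}{6018} \approx -0.00083084$)
$w{\left(X \right)} = 0$ ($w{\left(X \right)} = -1 + 1 = 0$)
$Q{\left(W,q \right)} = \left(W + q\right)^{2}$ ($Q{\left(W,q \right)} = \left(\left(0 + W\right) + q\right)^{2} = \left(W + q\right)^{2}$)
$Q{\left(-343,Y + 308 \right)} - \left(-55\right) 79 \cdot 22 = \left(-343 + \left(- \frac{5}{6018} + 308\right)\right)^{2} - \left(-55\right) 79 \cdot 22 = \left(-343 + \frac{1853539}{6018}\right)^{2} - \left(-4345\right) 22 = \left(- \frac{210635}{6018}\right)^{2} - -95590 = \frac{44367103225}{36216324} + 95590 = \frac{3506285514385}{36216324}$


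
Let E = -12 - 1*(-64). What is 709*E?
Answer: 36868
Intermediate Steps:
E = 52 (E = -12 + 64 = 52)
709*E = 709*52 = 36868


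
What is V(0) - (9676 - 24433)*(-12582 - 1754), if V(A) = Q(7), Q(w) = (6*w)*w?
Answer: -211556058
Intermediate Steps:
Q(w) = 6*w²
V(A) = 294 (V(A) = 6*7² = 6*49 = 294)
V(0) - (9676 - 24433)*(-12582 - 1754) = 294 - (9676 - 24433)*(-12582 - 1754) = 294 - (-14757)*(-14336) = 294 - 1*211556352 = 294 - 211556352 = -211556058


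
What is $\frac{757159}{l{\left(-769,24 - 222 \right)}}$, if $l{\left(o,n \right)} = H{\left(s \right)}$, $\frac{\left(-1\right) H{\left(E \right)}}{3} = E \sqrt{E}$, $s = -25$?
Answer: $- \frac{757159 i}{375} \approx - 2019.1 i$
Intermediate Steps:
$H{\left(E \right)} = - 3 E^{\frac{3}{2}}$ ($H{\left(E \right)} = - 3 E \sqrt{E} = - 3 E^{\frac{3}{2}}$)
$l{\left(o,n \right)} = 375 i$ ($l{\left(o,n \right)} = - 3 \left(-25\right)^{\frac{3}{2}} = - 3 \left(- 125 i\right) = 375 i$)
$\frac{757159}{l{\left(-769,24 - 222 \right)}} = \frac{757159}{375 i} = 757159 \left(- \frac{i}{375}\right) = - \frac{757159 i}{375}$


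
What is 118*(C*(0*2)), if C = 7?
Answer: 0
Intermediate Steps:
118*(C*(0*2)) = 118*(7*(0*2)) = 118*(7*0) = 118*0 = 0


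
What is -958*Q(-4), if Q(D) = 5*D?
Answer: 19160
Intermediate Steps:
-958*Q(-4) = -4790*(-4) = -958*(-20) = 19160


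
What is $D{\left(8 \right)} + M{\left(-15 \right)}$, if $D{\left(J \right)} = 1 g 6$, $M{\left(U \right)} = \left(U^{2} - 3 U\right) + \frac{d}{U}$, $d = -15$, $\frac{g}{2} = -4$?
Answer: $223$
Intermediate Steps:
$g = -8$ ($g = 2 \left(-4\right) = -8$)
$M{\left(U \right)} = U^{2} - \frac{15}{U} - 3 U$ ($M{\left(U \right)} = \left(U^{2} - 3 U\right) - \frac{15}{U} = U^{2} - \frac{15}{U} - 3 U$)
$D{\left(J \right)} = -48$ ($D{\left(J \right)} = 1 \left(-8\right) 6 = \left(-8\right) 6 = -48$)
$D{\left(8 \right)} + M{\left(-15 \right)} = -48 + \frac{-15 + \left(-15\right)^{2} \left(-3 - 15\right)}{-15} = -48 - \frac{-15 + 225 \left(-18\right)}{15} = -48 - \frac{-15 - 4050}{15} = -48 - -271 = -48 + 271 = 223$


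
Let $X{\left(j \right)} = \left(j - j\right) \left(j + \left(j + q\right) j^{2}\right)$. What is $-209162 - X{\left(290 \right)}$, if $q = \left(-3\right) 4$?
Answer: $-209162$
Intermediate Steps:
$q = -12$
$X{\left(j \right)} = 0$ ($X{\left(j \right)} = \left(j - j\right) \left(j + \left(j - 12\right) j^{2}\right) = 0 \left(j + \left(-12 + j\right) j^{2}\right) = 0 \left(j + j^{2} \left(-12 + j\right)\right) = 0$)
$-209162 - X{\left(290 \right)} = -209162 - 0 = -209162 + 0 = -209162$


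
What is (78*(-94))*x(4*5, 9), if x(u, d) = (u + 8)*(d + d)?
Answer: -3695328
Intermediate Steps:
x(u, d) = 2*d*(8 + u) (x(u, d) = (8 + u)*(2*d) = 2*d*(8 + u))
(78*(-94))*x(4*5, 9) = (78*(-94))*(2*9*(8 + 4*5)) = -14664*9*(8 + 20) = -14664*9*28 = -7332*504 = -3695328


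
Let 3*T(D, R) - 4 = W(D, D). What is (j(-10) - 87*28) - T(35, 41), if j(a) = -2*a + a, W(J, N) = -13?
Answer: -2423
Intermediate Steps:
T(D, R) = -3 (T(D, R) = 4/3 + (⅓)*(-13) = 4/3 - 13/3 = -3)
j(a) = -a
(j(-10) - 87*28) - T(35, 41) = (-1*(-10) - 87*28) - 1*(-3) = (10 - 2436) + 3 = -2426 + 3 = -2423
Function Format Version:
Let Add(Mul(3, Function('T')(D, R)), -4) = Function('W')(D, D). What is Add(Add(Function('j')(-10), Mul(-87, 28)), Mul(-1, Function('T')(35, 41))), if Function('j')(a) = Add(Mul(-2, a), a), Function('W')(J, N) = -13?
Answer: -2423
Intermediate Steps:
Function('T')(D, R) = -3 (Function('T')(D, R) = Add(Rational(4, 3), Mul(Rational(1, 3), -13)) = Add(Rational(4, 3), Rational(-13, 3)) = -3)
Function('j')(a) = Mul(-1, a)
Add(Add(Function('j')(-10), Mul(-87, 28)), Mul(-1, Function('T')(35, 41))) = Add(Add(Mul(-1, -10), Mul(-87, 28)), Mul(-1, -3)) = Add(Add(10, -2436), 3) = Add(-2426, 3) = -2423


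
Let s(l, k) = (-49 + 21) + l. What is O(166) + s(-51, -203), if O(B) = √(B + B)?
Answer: -79 + 2*√83 ≈ -60.779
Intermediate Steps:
s(l, k) = -28 + l
O(B) = √2*√B (O(B) = √(2*B) = √2*√B)
O(166) + s(-51, -203) = √2*√166 + (-28 - 51) = 2*√83 - 79 = -79 + 2*√83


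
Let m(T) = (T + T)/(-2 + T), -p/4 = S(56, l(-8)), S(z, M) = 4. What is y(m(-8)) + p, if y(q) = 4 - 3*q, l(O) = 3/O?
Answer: -84/5 ≈ -16.800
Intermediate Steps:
p = -16 (p = -4*4 = -16)
m(T) = 2*T/(-2 + T) (m(T) = (2*T)/(-2 + T) = 2*T/(-2 + T))
y(m(-8)) + p = (4 - 6*(-8)/(-2 - 8)) - 16 = (4 - 6*(-8)/(-10)) - 16 = (4 - 6*(-8)*(-1)/10) - 16 = (4 - 3*8/5) - 16 = (4 - 24/5) - 16 = -⅘ - 16 = -84/5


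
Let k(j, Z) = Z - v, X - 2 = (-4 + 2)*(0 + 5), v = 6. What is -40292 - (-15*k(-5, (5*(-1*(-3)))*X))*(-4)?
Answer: -32732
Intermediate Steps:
X = -8 (X = 2 + (-4 + 2)*(0 + 5) = 2 - 2*5 = 2 - 10 = -8)
k(j, Z) = -6 + Z (k(j, Z) = Z - 1*6 = Z - 6 = -6 + Z)
-40292 - (-15*k(-5, (5*(-1*(-3)))*X))*(-4) = -40292 - (-15*(-6 + (5*(-1*(-3)))*(-8)))*(-4) = -40292 - (-15*(-6 + (5*3)*(-8)))*(-4) = -40292 - (-15*(-6 + 15*(-8)))*(-4) = -40292 - (-15*(-6 - 120))*(-4) = -40292 - (-15*(-126))*(-4) = -40292 - 1890*(-4) = -40292 - 1*(-7560) = -40292 + 7560 = -32732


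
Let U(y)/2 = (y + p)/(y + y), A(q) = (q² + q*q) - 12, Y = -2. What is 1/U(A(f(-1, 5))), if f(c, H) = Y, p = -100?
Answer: 1/26 ≈ 0.038462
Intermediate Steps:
f(c, H) = -2
A(q) = -12 + 2*q² (A(q) = (q² + q²) - 12 = 2*q² - 12 = -12 + 2*q²)
U(y) = (-100 + y)/y (U(y) = 2*((y - 100)/(y + y)) = 2*((-100 + y)/((2*y))) = 2*((-100 + y)*(1/(2*y))) = 2*((-100 + y)/(2*y)) = (-100 + y)/y)
1/U(A(f(-1, 5))) = 1/((-100 + (-12 + 2*(-2)²))/(-12 + 2*(-2)²)) = 1/((-100 + (-12 + 2*4))/(-12 + 2*4)) = 1/((-100 + (-12 + 8))/(-12 + 8)) = 1/((-100 - 4)/(-4)) = 1/(-¼*(-104)) = 1/26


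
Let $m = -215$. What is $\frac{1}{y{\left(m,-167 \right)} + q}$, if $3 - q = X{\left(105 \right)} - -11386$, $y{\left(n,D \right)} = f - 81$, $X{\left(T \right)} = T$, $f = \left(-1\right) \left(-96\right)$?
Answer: $- \frac{1}{11473} \approx -8.7161 \cdot 10^{-5}$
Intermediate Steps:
$f = 96$
$y{\left(n,D \right)} = 15$ ($y{\left(n,D \right)} = 96 - 81 = 15$)
$q = -11488$ ($q = 3 - \left(105 - -11386\right) = 3 - \left(105 + 11386\right) = 3 - 11491 = -11488$)
$\frac{1}{y{\left(m,-167 \right)} + q} = \frac{1}{15 - 11488} = \frac{1}{-11473} = - \frac{1}{11473}$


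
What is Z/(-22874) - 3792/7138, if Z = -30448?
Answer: 32649904/40818653 ≈ 0.79988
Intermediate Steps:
Z/(-22874) - 3792/7138 = -30448/(-22874) - 3792/7138 = -30448*(-1/22874) - 3792*1/7138 = 15224/11437 - 1896/3569 = 32649904/40818653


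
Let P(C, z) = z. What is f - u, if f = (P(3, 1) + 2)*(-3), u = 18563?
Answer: -18572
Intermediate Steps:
f = -9 (f = (1 + 2)*(-3) = 3*(-3) = -9)
f - u = -9 - 1*18563 = -9 - 18563 = -18572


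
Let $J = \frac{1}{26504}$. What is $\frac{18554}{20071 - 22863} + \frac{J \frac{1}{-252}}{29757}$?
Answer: $- \frac{460944538819477}{69362787128544} \approx -6.6454$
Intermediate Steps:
$J = \frac{1}{26504} \approx 3.773 \cdot 10^{-5}$
$\frac{18554}{20071 - 22863} + \frac{J \frac{1}{-252}}{29757} = \frac{18554}{20071 - 22863} + \frac{\frac{1}{26504} \frac{1}{-252}}{29757} = \frac{18554}{-2792} + \frac{1}{26504} \left(- \frac{1}{252}\right) \frac{1}{29757} = 18554 \left(- \frac{1}{2792}\right) - \frac{1}{198747241056} = - \frac{9277}{1396} - \frac{1}{198747241056} = - \frac{460944538819477}{69362787128544}$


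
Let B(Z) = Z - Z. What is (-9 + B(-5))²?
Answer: 81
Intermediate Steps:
B(Z) = 0
(-9 + B(-5))² = (-9 + 0)² = (-9)² = 81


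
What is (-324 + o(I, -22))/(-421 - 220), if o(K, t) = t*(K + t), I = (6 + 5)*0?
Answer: -160/641 ≈ -0.24961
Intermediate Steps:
I = 0 (I = 11*0 = 0)
(-324 + o(I, -22))/(-421 - 220) = (-324 - 22*(0 - 22))/(-421 - 220) = (-324 - 22*(-22))/(-641) = (-324 + 484)*(-1/641) = 160*(-1/641) = -160/641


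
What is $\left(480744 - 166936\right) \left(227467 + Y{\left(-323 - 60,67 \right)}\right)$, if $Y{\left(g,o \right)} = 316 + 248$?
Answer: $71557952048$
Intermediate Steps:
$Y{\left(g,o \right)} = 564$
$\left(480744 - 166936\right) \left(227467 + Y{\left(-323 - 60,67 \right)}\right) = \left(480744 - 166936\right) \left(227467 + 564\right) = 313808 \cdot 228031 = 71557952048$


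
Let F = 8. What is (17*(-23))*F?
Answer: -3128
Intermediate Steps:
(17*(-23))*F = (17*(-23))*8 = -391*8 = -3128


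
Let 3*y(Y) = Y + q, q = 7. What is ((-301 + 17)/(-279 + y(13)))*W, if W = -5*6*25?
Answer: -639000/817 ≈ -782.13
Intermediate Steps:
y(Y) = 7/3 + Y/3 (y(Y) = (Y + 7)/3 = (7 + Y)/3 = 7/3 + Y/3)
W = -750 (W = -30*25 = -750)
((-301 + 17)/(-279 + y(13)))*W = ((-301 + 17)/(-279 + (7/3 + (⅓)*13)))*(-750) = -284/(-279 + (7/3 + 13/3))*(-750) = -284/(-279 + 20/3)*(-750) = -284/(-817/3)*(-750) = -284*(-3/817)*(-750) = (852/817)*(-750) = -639000/817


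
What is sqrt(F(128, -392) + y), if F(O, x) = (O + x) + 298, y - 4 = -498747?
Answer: I*sqrt(498709) ≈ 706.19*I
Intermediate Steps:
y = -498743 (y = 4 - 498747 = -498743)
F(O, x) = 298 + O + x
sqrt(F(128, -392) + y) = sqrt((298 + 128 - 392) - 498743) = sqrt(34 - 498743) = sqrt(-498709) = I*sqrt(498709)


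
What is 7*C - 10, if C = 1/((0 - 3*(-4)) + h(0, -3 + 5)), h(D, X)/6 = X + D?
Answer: -233/24 ≈ -9.7083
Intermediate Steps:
h(D, X) = 6*D + 6*X (h(D, X) = 6*(X + D) = 6*(D + X) = 6*D + 6*X)
C = 1/24 (C = 1/((0 - 3*(-4)) + (6*0 + 6*(-3 + 5))) = 1/((0 + 12) + (0 + 6*2)) = 1/(12 + (0 + 12)) = 1/(12 + 12) = 1/24 ≈ 0.041667)
7*C - 10 = 7*(1/24) - 10 = 7/24 - 10 = -233/24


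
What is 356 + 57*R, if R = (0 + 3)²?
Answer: 869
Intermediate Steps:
R = 9 (R = 3² = 9)
356 + 57*R = 356 + 57*9 = 356 + 513 = 869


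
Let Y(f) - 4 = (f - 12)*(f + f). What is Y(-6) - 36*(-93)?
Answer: 3568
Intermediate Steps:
Y(f) = 4 + 2*f*(-12 + f) (Y(f) = 4 + (f - 12)*(f + f) = 4 + (-12 + f)*(2*f) = 4 + 2*f*(-12 + f))
Y(-6) - 36*(-93) = (4 - 24*(-6) + 2*(-6)**2) - 36*(-93) = (4 + 144 + 2*36) + 3348 = (4 + 144 + 72) + 3348 = 220 + 3348 = 3568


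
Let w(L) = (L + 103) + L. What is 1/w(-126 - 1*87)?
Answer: -1/323 ≈ -0.0030960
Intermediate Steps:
w(L) = 103 + 2*L (w(L) = (103 + L) + L = 103 + 2*L)
1/w(-126 - 1*87) = 1/(103 + 2*(-126 - 1*87)) = 1/(103 + 2*(-126 - 87)) = 1/(103 + 2*(-213)) = 1/(103 - 426) = 1/(-323) = -1/323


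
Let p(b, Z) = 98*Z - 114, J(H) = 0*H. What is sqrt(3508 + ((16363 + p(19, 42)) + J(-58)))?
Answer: sqrt(23873) ≈ 154.51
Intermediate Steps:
J(H) = 0
p(b, Z) = -114 + 98*Z
sqrt(3508 + ((16363 + p(19, 42)) + J(-58))) = sqrt(3508 + ((16363 + (-114 + 98*42)) + 0)) = sqrt(3508 + ((16363 + (-114 + 4116)) + 0)) = sqrt(3508 + ((16363 + 4002) + 0)) = sqrt(3508 + (20365 + 0)) = sqrt(3508 + 20365) = sqrt(23873)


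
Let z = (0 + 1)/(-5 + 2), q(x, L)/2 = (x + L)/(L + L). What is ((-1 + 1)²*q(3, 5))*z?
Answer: 0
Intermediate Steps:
q(x, L) = (L + x)/L (q(x, L) = 2*((x + L)/(L + L)) = 2*((L + x)/((2*L))) = 2*((L + x)*(1/(2*L))) = 2*((L + x)/(2*L)) = (L + x)/L)
z = -⅓ (z = 1/(-3) = 1*(-⅓) = -⅓ ≈ -0.33333)
((-1 + 1)²*q(3, 5))*z = ((-1 + 1)²*((5 + 3)/5))*(-⅓) = (0²*((⅕)*8))*(-⅓) = (0*(8/5))*(-⅓) = 0*(-⅓) = 0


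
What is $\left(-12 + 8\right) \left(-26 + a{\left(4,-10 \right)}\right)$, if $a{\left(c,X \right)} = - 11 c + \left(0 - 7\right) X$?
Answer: $0$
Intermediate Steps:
$a{\left(c,X \right)} = - 11 c - 7 X$ ($a{\left(c,X \right)} = - 11 c + \left(0 - 7\right) X = - 11 c - 7 X$)
$\left(-12 + 8\right) \left(-26 + a{\left(4,-10 \right)}\right) = \left(-12 + 8\right) \left(-26 - -26\right) = - 4 \left(-26 + \left(-44 + 70\right)\right) = - 4 \left(-26 + 26\right) = \left(-4\right) 0 = 0$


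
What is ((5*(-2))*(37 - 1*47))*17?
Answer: 1700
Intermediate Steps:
((5*(-2))*(37 - 1*47))*17 = -10*(37 - 47)*17 = -10*(-10)*17 = 100*17 = 1700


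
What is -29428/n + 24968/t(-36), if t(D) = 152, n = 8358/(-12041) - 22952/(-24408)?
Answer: -20512652562121/171862049 ≈ -1.1936e+5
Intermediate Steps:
n = 9045371/36737091 (n = 8358*(-1/12041) - 22952*(-1/24408) = -8358/12041 + 2869/3051 = 9045371/36737091 ≈ 0.24622)
-29428/n + 24968/t(-36) = -29428/9045371/36737091 + 24968/152 = -29428*36737091/9045371 + 24968*(1/152) = -1081099113948/9045371 + 3121/19 = -20512652562121/171862049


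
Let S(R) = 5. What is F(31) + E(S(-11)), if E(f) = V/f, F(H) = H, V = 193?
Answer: 348/5 ≈ 69.600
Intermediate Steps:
E(f) = 193/f
F(31) + E(S(-11)) = 31 + 193/5 = 348/5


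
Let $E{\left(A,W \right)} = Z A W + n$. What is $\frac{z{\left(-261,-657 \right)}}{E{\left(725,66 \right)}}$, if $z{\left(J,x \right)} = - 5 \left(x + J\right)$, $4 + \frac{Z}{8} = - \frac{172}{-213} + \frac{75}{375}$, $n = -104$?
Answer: $- \frac{18105}{4518868} \approx -0.0040065$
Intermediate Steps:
$Z = - \frac{25496}{1065}$ ($Z = -32 + 8 \left(- \frac{172}{-213} + \frac{75}{375}\right) = -32 + 8 \left(\left(-172\right) \left(- \frac{1}{213}\right) + 75 \cdot \frac{1}{375}\right) = -32 + 8 \left(\frac{172}{213} + \frac{1}{5}\right) = -32 + 8 \cdot \frac{1073}{1065} = -32 + \frac{8584}{1065} = - \frac{25496}{1065} \approx -23.94$)
$z{\left(J,x \right)} = - 5 J - 5 x$ ($z{\left(J,x \right)} = - 5 \left(J + x\right) = - 5 J - 5 x$)
$E{\left(A,W \right)} = -104 - \frac{25496 A W}{1065}$ ($E{\left(A,W \right)} = - \frac{25496 A}{1065} W - 104 = - \frac{25496 A W}{1065} - 104 = -104 - \frac{25496 A W}{1065}$)
$\frac{z{\left(-261,-657 \right)}}{E{\left(725,66 \right)}} = \frac{\left(-5\right) \left(-261\right) - -3285}{-104 - \frac{3696920}{213} \cdot 66} = \frac{1305 + 3285}{-104 - \frac{81332240}{71}} = \frac{4590}{- \frac{81339624}{71}} = 4590 \left(- \frac{71}{81339624}\right) = - \frac{18105}{4518868}$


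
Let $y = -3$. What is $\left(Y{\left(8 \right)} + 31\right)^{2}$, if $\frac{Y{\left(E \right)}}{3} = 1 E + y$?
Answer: $2116$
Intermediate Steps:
$Y{\left(E \right)} = -9 + 3 E$ ($Y{\left(E \right)} = 3 \left(1 E - 3\right) = 3 \left(E - 3\right) = 3 \left(-3 + E\right) = -9 + 3 E$)
$\left(Y{\left(8 \right)} + 31\right)^{2} = \left(\left(-9 + 3 \cdot 8\right) + 31\right)^{2} = \left(\left(-9 + 24\right) + 31\right)^{2} = \left(15 + 31\right)^{2} = 46^{2} = 2116$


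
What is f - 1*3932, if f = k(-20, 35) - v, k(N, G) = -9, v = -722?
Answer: -3219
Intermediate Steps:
f = 713 (f = -9 - 1*(-722) = -9 + 722 = 713)
f - 1*3932 = 713 - 1*3932 = 713 - 3932 = -3219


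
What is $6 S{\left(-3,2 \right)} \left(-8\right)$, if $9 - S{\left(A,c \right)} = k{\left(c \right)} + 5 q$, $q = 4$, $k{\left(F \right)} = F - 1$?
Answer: $576$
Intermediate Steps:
$k{\left(F \right)} = -1 + F$
$S{\left(A,c \right)} = -10 - c$ ($S{\left(A,c \right)} = 9 - \left(\left(-1 + c\right) + 5 \cdot 4\right) = 9 - \left(\left(-1 + c\right) + 20\right) = 9 - \left(19 + c\right) = -10 - c$)
$6 S{\left(-3,2 \right)} \left(-8\right) = 6 \left(-10 - 2\right) \left(-8\right) = 6 \left(-12\right) \left(-8\right) = \left(-72\right) \left(-8\right) = 576$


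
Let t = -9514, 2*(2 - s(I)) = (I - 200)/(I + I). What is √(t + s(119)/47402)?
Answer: I*√1210905888165452010/11281676 ≈ 97.54*I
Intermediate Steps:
s(I) = 2 - (-200 + I)/(4*I) (s(I) = 2 - (I - 200)/(2*(I + I)) = 2 - (-200 + I)/(2*(2*I)) = 2 - (-200 + I)*1/(2*I)/2 = 2 - (-200 + I)/(4*I))
√(t + s(119)/47402) = √(-9514 + (7/4 + 50/119)/47402) = √(-9514 + (7/4 + 50*(1/119))*(1/47402)) = √(-9514 + (7/4 + 50/119)*(1/47402)) = √(-9514 + (1033/476)*(1/47402)) = √(-9514 + 1033/22563352) = √(-214667729895/22563352) = I*√1210905888165452010/11281676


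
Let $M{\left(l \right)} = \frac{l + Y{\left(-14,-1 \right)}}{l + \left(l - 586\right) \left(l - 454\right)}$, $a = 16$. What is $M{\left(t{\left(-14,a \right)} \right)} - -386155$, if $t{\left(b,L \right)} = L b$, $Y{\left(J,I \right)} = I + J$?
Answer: $\frac{211982103941}{548956} \approx 3.8616 \cdot 10^{5}$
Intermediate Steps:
$M{\left(l \right)} = \frac{-15 + l}{l + \left(-586 + l\right) \left(-454 + l\right)}$ ($M{\left(l \right)} = \frac{l - 15}{l + \left(l - 586\right) \left(l - 454\right)} = \frac{l - 15}{l + \left(-586 + l\right) \left(-454 + l\right)} = \frac{-15 + l}{l + \left(-586 + l\right) \left(-454 + l\right)}$)
$M{\left(t{\left(-14,a \right)} \right)} - -386155 = \frac{-15 + 16 \left(-14\right)}{266044 + \left(16 \left(-14\right)\right)^{2} - 1039 \cdot 16 \left(-14\right)} - -386155 = \frac{-15 - 224}{266044 + \left(-224\right)^{2} - -232736} + 386155 = \frac{1}{266044 + 50176 + 232736} \left(-239\right) + 386155 = \frac{1}{548956} \left(-239\right) + 386155 = - \frac{239}{548956} + 386155 = \frac{211982103941}{548956}$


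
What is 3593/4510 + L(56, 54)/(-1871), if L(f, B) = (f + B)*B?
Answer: -20066897/8438210 ≈ -2.3781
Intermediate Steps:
L(f, B) = B*(B + f) (L(f, B) = (B + f)*B = B*(B + f))
3593/4510 + L(56, 54)/(-1871) = 3593/4510 + (54*(54 + 56))/(-1871) = 3593*(1/4510) + (54*110)*(-1/1871) = 3593/4510 + 5940*(-1/1871) = 3593/4510 - 5940/1871 = -20066897/8438210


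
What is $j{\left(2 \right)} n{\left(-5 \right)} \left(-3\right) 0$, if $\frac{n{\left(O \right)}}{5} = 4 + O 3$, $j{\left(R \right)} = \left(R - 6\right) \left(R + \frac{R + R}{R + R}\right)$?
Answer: $0$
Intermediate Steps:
$j{\left(R \right)} = \left(1 + R\right) \left(-6 + R\right)$ ($j{\left(R \right)} = \left(-6 + R\right) \left(R + \frac{2 R}{2 R}\right) = \left(-6 + R\right) \left(R + 2 R \frac{1}{2 R}\right) = \left(-6 + R\right) \left(R + 1\right) = \left(-6 + R\right) \left(1 + R\right) = \left(1 + R\right) \left(-6 + R\right)$)
$n{\left(O \right)} = 20 + 15 O$ ($n{\left(O \right)} = 5 \left(4 + O 3\right) = 5 \left(4 + 3 O\right) = 20 + 15 O$)
$j{\left(2 \right)} n{\left(-5 \right)} \left(-3\right) 0 = \left(-6 + 2^{2} - 10\right) \left(20 + 15 \left(-5\right)\right) \left(-3\right) 0 = \left(-6 + 4 - 10\right) \left(20 - 75\right) \left(-3\right) 0 = - 12 \left(-55\right) \left(-3\right) 0 = - 12 \cdot 165 \cdot 0 = \left(-12\right) 0 = 0$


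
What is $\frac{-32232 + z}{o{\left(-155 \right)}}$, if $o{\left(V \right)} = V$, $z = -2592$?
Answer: $\frac{34824}{155} \approx 224.67$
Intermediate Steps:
$\frac{-32232 + z}{o{\left(-155 \right)}} = \frac{-32232 - 2592}{-155} = \left(-34824\right) \left(- \frac{1}{155}\right) = \frac{34824}{155}$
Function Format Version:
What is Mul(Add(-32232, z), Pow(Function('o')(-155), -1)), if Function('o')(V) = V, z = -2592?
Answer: Rational(34824, 155) ≈ 224.67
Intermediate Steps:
Mul(Add(-32232, z), Pow(Function('o')(-155), -1)) = Mul(Add(-32232, -2592), Pow(-155, -1)) = Mul(-34824, Rational(-1, 155)) = Rational(34824, 155)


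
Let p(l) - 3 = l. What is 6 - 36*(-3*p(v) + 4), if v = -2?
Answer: -30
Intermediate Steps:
p(l) = 3 + l
6 - 36*(-3*p(v) + 4) = 6 - 36*(-3*(3 - 2) + 4) = 6 - 36*(-3*1 + 4) = 6 - 36*(-3 + 4) = 6 - 36*1 = 6 - 36 = -30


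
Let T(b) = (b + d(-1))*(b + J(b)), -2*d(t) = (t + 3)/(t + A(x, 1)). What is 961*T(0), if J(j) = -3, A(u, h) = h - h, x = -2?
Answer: -2883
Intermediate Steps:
A(u, h) = 0
d(t) = -(3 + t)/(2*t) (d(t) = -(t + 3)/(2*(t + 0)) = -(3 + t)/(2*t))
T(b) = (1 + b)*(-3 + b) (T(b) = (b + (½)*(-3 - 1*(-1))/(-1))*(b - 3) = (b + (½)*(-1)*(-3 + 1))*(-3 + b) = (b + (½)*(-1)*(-2))*(-3 + b) = (b + 1)*(-3 + b) = (1 + b)*(-3 + b))
961*T(0) = 961*(-3 + 0² - 2*0) = 961*(-3 + 0 + 0) = 961*(-3) = -2883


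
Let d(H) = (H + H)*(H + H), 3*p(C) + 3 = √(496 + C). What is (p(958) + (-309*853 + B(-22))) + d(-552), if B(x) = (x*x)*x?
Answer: 944590 + √1454/3 ≈ 9.4460e+5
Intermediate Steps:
B(x) = x³ (B(x) = x²*x = x³)
p(C) = -1 + √(496 + C)/3
d(H) = 4*H² (d(H) = (2*H)*(2*H) = 4*H²)
(p(958) + (-309*853 + B(-22))) + d(-552) = ((-1 + √(496 + 958)/3) + (-309*853 + (-22)³)) + 4*(-552)² = ((-1 + √1454/3) + (-263577 - 10648)) + 4*304704 = ((-1 + √1454/3) - 274225) + 1218816 = (-274226 + √1454/3) + 1218816 = 944590 + √1454/3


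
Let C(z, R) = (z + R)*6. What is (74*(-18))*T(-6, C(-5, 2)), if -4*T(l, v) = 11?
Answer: 3663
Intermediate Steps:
C(z, R) = 6*R + 6*z (C(z, R) = (R + z)*6 = 6*R + 6*z)
T(l, v) = -11/4 (T(l, v) = -1/4*11 = -11/4)
(74*(-18))*T(-6, C(-5, 2)) = (74*(-18))*(-11/4) = -1332*(-11/4) = 3663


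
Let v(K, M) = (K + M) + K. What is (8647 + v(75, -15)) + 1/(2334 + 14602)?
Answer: 148731953/16936 ≈ 8782.0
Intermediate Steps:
v(K, M) = M + 2*K
(8647 + v(75, -15)) + 1/(2334 + 14602) = (8647 + (-15 + 2*75)) + 1/(2334 + 14602) = (8647 + (-15 + 150)) + 1/16936 = (8647 + 135) + 1/16936 = 8782 + 1/16936 = 148731953/16936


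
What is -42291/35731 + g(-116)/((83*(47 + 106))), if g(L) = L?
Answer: -541198205/453747969 ≈ -1.1927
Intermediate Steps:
-42291/35731 + g(-116)/((83*(47 + 106))) = -42291/35731 - 116*1/(83*(47 + 106)) = -42291*1/35731 - 116/(83*153) = -42291/35731 - 116/12699 = -541198205/453747969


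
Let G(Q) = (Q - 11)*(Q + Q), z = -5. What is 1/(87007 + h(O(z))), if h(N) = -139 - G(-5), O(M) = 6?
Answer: 1/86708 ≈ 1.1533e-5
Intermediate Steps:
G(Q) = 2*Q*(-11 + Q) (G(Q) = (-11 + Q)*(2*Q) = 2*Q*(-11 + Q))
h(N) = -299 (h(N) = -139 - 2*(-5)*(-11 - 5) = -139 - 2*(-5)*(-16) = -139 - 1*160 = -139 - 160 = -299)
1/(87007 + h(O(z))) = 1/(87007 - 299) = 1/86708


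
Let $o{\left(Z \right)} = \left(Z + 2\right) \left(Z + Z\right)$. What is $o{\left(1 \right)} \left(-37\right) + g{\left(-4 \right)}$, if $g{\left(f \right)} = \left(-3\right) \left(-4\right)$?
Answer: $-210$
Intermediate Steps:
$o{\left(Z \right)} = 2 Z \left(2 + Z\right)$ ($o{\left(Z \right)} = \left(2 + Z\right) 2 Z = 2 Z \left(2 + Z\right)$)
$g{\left(f \right)} = 12$
$o{\left(1 \right)} \left(-37\right) + g{\left(-4 \right)} = 2 \cdot 1 \left(2 + 1\right) \left(-37\right) + 12 = 2 \cdot 1 \cdot 3 \left(-37\right) + 12 = 6 \left(-37\right) + 12 = -222 + 12 = -210$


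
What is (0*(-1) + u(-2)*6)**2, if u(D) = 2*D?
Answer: 576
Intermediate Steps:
(0*(-1) + u(-2)*6)**2 = (0*(-1) + (2*(-2))*6)**2 = (0 - 4*6)**2 = (0 - 24)**2 = (-24)**2 = 576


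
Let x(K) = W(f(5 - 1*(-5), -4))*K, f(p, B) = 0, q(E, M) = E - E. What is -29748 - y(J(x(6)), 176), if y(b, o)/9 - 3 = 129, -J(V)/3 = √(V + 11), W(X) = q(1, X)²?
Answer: -30936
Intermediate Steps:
q(E, M) = 0
W(X) = 0 (W(X) = 0² = 0)
x(K) = 0 (x(K) = 0*K = 0)
J(V) = -3*√(11 + V) (J(V) = -3*√(V + 11) = -3*√(11 + V))
y(b, o) = 1188 (y(b, o) = 27 + 9*129 = 27 + 1161 = 1188)
-29748 - y(J(x(6)), 176) = -29748 - 1*1188 = -29748 - 1188 = -30936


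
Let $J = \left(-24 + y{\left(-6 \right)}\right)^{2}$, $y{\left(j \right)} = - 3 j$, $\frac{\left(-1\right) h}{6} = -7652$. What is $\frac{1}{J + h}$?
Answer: $\frac{1}{45948} \approx 2.1764 \cdot 10^{-5}$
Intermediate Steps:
$h = 45912$ ($h = \left(-6\right) \left(-7652\right) = 45912$)
$J = 36$ ($J = \left(-24 - -18\right)^{2} = \left(-24 + 18\right)^{2} = \left(-6\right)^{2} = 36$)
$\frac{1}{J + h} = \frac{1}{36 + 45912} = \frac{1}{45948}$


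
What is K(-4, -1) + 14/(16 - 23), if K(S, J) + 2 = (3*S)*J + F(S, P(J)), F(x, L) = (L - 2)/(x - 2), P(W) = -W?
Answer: 49/6 ≈ 8.1667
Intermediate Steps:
F(x, L) = (-2 + L)/(-2 + x)
K(S, J) = -2 + (-2 - J)/(-2 + S) + 3*J*S (K(S, J) = -2 + ((3*S)*J + (-2 - J)/(-2 + S)) = -2 + (3*J*S + (-2 - J)/(-2 + S)) = -2 + ((-2 - J)/(-2 + S) + 3*J*S) = -2 + (-2 - J)/(-2 + S) + 3*J*S)
K(-4, -1) + 14/(16 - 23) = (-2 - 1*(-1) + (-2 - 4)*(-2 + 3*(-1)*(-4)))/(-2 - 4) + 14/(16 - 23) = (-2 + 1 - 6*(-2 + 12))/(-6) + 14/(-7) = -(-2 + 1 - 6*10)/6 - ⅐*14 = -(-2 + 1 - 60)/6 - 2 = -⅙*(-61) - 2 = 61/6 - 2 = 49/6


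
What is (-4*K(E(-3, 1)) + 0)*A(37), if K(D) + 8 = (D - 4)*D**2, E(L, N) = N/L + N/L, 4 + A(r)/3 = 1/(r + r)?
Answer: -160480/333 ≈ -481.92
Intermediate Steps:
A(r) = -12 + 3/(2*r) (A(r) = -12 + 3/(r + r) = -12 + 3/((2*r)) = -12 + 3*(1/(2*r)) = -12 + 3/(2*r))
E(L, N) = 2*N/L
K(D) = -8 + D**2*(-4 + D) (K(D) = -8 + (D - 4)*D**2 = -8 + (-4 + D)*D**2 = -8 + D**2*(-4 + D))
(-4*K(E(-3, 1)) + 0)*A(37) = (-4*(-8 + (2*1/(-3))**3 - 4*(2*1/(-3))**2) + 0)*(-12 + (3/2)/37) = (-4*(-8 + (2*1*(-1/3))**3 - 4*(2*1*(-1/3))**2) + 0)*(-12 + (3/2)*(1/37)) = (-4*(-8 + (-2/3)**3 - 4*(-2/3)**2) + 0)*(-12 + 3/74) = (-4*(-8 - 8/27 - 4*4/9) + 0)*(-885/74) = (-4*(-8 - 8/27 - 16/9) + 0)*(-885/74) = (-4*(-272/27) + 0)*(-885/74) = (1088/27 + 0)*(-885/74) = (1088/27)*(-885/74) = -160480/333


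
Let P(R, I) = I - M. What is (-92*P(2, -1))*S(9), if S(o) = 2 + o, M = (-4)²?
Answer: 17204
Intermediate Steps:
M = 16
P(R, I) = -16 + I (P(R, I) = I - 1*16 = I - 16 = -16 + I)
(-92*P(2, -1))*S(9) = (-92*(-16 - 1))*(2 + 9) = -92*(-17)*11 = 1564*11 = 17204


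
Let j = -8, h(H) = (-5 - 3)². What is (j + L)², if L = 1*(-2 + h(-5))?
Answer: 2916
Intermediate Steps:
h(H) = 64 (h(H) = (-8)² = 64)
L = 62 (L = 1*(-2 + 64) = 1*62 = 62)
(j + L)² = (-8 + 62)² = 54² = 2916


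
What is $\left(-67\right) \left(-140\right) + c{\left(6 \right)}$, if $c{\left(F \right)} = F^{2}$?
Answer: $9416$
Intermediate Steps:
$\left(-67\right) \left(-140\right) + c{\left(6 \right)} = \left(-67\right) \left(-140\right) + 6^{2} = 9380 + 36 = 9416$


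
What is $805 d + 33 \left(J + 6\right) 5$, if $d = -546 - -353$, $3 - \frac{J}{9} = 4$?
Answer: $-155860$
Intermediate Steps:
$J = -9$ ($J = 27 - 36 = -9$)
$d = -193$ ($d = -546 + 353 = -193$)
$805 d + 33 \left(J + 6\right) 5 = 805 \left(-193\right) + 33 \left(-9 + 6\right) 5 = -155365 + 33 \left(\left(-3\right) 5\right) = -155365 + 33 \left(-15\right) = -155365 - 495 = -155860$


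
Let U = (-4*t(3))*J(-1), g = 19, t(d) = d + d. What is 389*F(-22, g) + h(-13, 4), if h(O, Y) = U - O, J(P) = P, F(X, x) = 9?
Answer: 3538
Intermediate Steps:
t(d) = 2*d
U = 24 (U = -8*3*(-1) = -4*6*(-1) = -24*(-1) = 24)
h(O, Y) = 24 - O
389*F(-22, g) + h(-13, 4) = 389*9 + (24 - 1*(-13)) = 3501 + (24 + 13) = 3501 + 37 = 3538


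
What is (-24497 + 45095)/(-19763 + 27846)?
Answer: 20598/8083 ≈ 2.5483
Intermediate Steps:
(-24497 + 45095)/(-19763 + 27846) = 20598/8083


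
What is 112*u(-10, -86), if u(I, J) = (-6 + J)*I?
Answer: 103040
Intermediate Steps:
u(I, J) = I*(-6 + J)
112*u(-10, -86) = 112*(-10*(-6 - 86)) = 112*(-10*(-92)) = 112*920 = 103040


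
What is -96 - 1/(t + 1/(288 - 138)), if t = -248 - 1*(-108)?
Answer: -2015754/20999 ≈ -95.993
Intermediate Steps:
t = -140 (t = -248 + 108 = -140)
-96 - 1/(t + 1/(288 - 138)) = -96 - 1/(-140 + 1/(288 - 138)) = -96 - 1/(-140 + 1/150) = -96 - 1/(-20999/150) = -96 - 1*(-150/20999) = -96 + 150/20999 = -2015754/20999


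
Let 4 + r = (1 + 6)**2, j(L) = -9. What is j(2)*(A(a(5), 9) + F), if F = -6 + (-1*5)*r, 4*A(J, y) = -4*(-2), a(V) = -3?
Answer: 2061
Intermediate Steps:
A(J, y) = 2 (A(J, y) = (-4*(-2))/4 = (1/4)*8 = 2)
r = 45 (r = -4 + (1 + 6)**2 = -4 + 7**2 = -4 + 49 = 45)
F = -231 (F = -6 - 1*5*45 = -6 - 5*45 = -6 - 225 = -231)
j(2)*(A(a(5), 9) + F) = -9*(2 - 231) = -9*(-229) = 2061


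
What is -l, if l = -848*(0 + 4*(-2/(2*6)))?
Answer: -1696/3 ≈ -565.33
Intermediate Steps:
l = 1696/3 (l = -848*(0 + 4*(-2/12)) = -848*(0 + 4*(-2*1/12)) = -848*(0 + 4*(-⅙)) = -848*(0 - ⅔) = -848*(-⅔) = 1696/3 ≈ 565.33)
-l = -1*1696/3 = -1696/3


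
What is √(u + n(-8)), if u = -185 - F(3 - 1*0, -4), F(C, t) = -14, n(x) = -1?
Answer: 2*I*√43 ≈ 13.115*I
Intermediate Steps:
u = -171 (u = -185 - 1*(-14) = -185 + 14 = -171)
√(u + n(-8)) = √(-171 - 1) = √(-172) = 2*I*√43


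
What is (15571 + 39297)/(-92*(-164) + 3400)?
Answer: 13717/4622 ≈ 2.9678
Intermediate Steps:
(15571 + 39297)/(-92*(-164) + 3400) = 54868/(15088 + 3400) = 54868/18488 = 54868*(1/18488) = 13717/4622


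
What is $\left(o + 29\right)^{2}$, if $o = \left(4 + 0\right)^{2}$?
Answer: $2025$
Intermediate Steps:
$o = 16$ ($o = 4^{2} = 16$)
$\left(o + 29\right)^{2} = \left(16 + 29\right)^{2} = 45^{2} = 2025$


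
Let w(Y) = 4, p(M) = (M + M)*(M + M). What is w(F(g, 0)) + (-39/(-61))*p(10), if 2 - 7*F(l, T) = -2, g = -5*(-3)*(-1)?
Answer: 15844/61 ≈ 259.74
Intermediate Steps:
g = -15 (g = 15*(-1) = -15)
F(l, T) = 4/7 (F(l, T) = 2/7 - ⅐*(-2) = 2/7 + 2/7 = 4/7)
p(M) = 4*M² (p(M) = (2*M)*(2*M) = 4*M²)
w(F(g, 0)) + (-39/(-61))*p(10) = 4 + (-39/(-61))*(4*10²) = 4 + (-39*(-1/61))*(4*100) = 4 + (39/61)*400 = 4 + 15600/61 = 15844/61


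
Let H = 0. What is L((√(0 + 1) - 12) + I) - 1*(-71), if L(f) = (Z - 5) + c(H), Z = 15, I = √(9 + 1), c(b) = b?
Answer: 81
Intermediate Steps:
I = √10 ≈ 3.1623
L(f) = 10 (L(f) = (15 - 5) + 0 = 10 + 0 = 10)
L((√(0 + 1) - 12) + I) - 1*(-71) = 10 - 1*(-71) = 10 + 71 = 81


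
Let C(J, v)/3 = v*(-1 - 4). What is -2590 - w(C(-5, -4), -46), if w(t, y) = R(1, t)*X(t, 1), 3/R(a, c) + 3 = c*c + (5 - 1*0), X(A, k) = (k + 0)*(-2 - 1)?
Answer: -9329171/3602 ≈ -2590.0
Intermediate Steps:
X(A, k) = -3*k (X(A, k) = k*(-3) = -3*k)
R(a, c) = 3/(2 + c²) (R(a, c) = 3/(-3 + (c*c + (5 - 1*0))) = 3/(-3 + (c² + (5 + 0))) = 3/(-3 + (c² + 5)) = 3/(-3 + (5 + c²)) = 3/(2 + c²))
C(J, v) = -15*v (C(J, v) = 3*(v*(-1 - 4)) = 3*(v*(-5)) = 3*(-5*v) = -15*v)
w(t, y) = -9/(2 + t²) (w(t, y) = (3/(2 + t²))*(-3*1) = (3/(2 + t²))*(-3) = -9/(2 + t²))
-2590 - w(C(-5, -4), -46) = -2590 - (-9)/(2 + (-15*(-4))²) = -2590 - (-9)/(2 + 60²) = -2590 - (-9)/(2 + 3600) = -2590 - (-9)/3602 = -2590 - 1*(-9/3602) = -2590 + 9/3602 = -9329171/3602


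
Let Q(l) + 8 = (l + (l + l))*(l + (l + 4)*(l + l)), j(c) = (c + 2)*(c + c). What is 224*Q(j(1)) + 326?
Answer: 506566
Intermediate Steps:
j(c) = 2*c*(2 + c) (j(c) = (2 + c)*(2*c) = 2*c*(2 + c))
Q(l) = -8 + 3*l*(l + 2*l*(4 + l)) (Q(l) = -8 + (l + (l + l))*(l + (l + 4)*(l + l)) = -8 + (l + 2*l)*(l + (4 + l)*(2*l)) = -8 + (3*l)*(l + 2*l*(4 + l)) = -8 + 3*l*(l + 2*l*(4 + l)))
224*Q(j(1)) + 326 = 224*(-8 + 6*(2*1*(2 + 1))³ + 27*(2*1*(2 + 1))²) + 326 = 224*(-8 + 6*(2*1*3)³ + 27*(2*1*3)²) + 326 = 224*(-8 + 6*6³ + 27*6²) + 326 = 224*(-8 + 6*216 + 27*36) + 326 = 224*(-8 + 1296 + 972) + 326 = 224*2260 + 326 = 506240 + 326 = 506566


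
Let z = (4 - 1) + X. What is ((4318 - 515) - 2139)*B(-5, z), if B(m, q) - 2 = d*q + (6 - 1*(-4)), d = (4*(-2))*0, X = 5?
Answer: 19968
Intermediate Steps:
z = 8 (z = (4 - 1) + 5 = 3 + 5 = 8)
d = 0 (d = -8*0 = 0)
B(m, q) = 12 (B(m, q) = 2 + (0*q + (6 - 1*(-4))) = 2 + (0 + (6 + 4)) = 2 + (0 + 10) = 2 + 10 = 12)
((4318 - 515) - 2139)*B(-5, z) = ((4318 - 515) - 2139)*12 = (3803 - 2139)*12 = 1664*12 = 19968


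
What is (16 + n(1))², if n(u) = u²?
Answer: 289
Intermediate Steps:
(16 + n(1))² = (16 + 1²)² = (16 + 1)² = 17² = 289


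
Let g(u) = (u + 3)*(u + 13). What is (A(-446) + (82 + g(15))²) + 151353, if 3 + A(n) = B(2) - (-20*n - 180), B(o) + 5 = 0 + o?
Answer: 486003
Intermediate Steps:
g(u) = (3 + u)*(13 + u)
B(o) = -5 + o (B(o) = -5 + (0 + o) = -5 + o)
A(n) = 174 + 20*n (A(n) = -3 + ((-5 + 2) - (-20*n - 180)) = -3 + (-3 - (-180 - 20*n)) = -3 + (-3 + (180 + 20*n)) = -3 + (177 + 20*n) = 174 + 20*n)
(A(-446) + (82 + g(15))²) + 151353 = ((174 + 20*(-446)) + (82 + (39 + 15² + 16*15))²) + 151353 = ((174 - 8920) + (82 + (39 + 225 + 240))²) + 151353 = (-8746 + (82 + 504)²) + 151353 = (-8746 + 586²) + 151353 = (-8746 + 343396) + 151353 = 334650 + 151353 = 486003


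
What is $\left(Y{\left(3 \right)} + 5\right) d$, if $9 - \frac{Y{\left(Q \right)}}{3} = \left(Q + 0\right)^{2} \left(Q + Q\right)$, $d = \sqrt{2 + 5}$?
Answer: $- 130 \sqrt{7} \approx -343.95$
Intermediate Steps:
$d = \sqrt{7} \approx 2.6458$
$Y{\left(Q \right)} = 27 - 6 Q^{3}$ ($Y{\left(Q \right)} = 27 - 3 \left(Q + 0\right)^{2} \left(Q + Q\right) = 27 - 3 Q^{2} \cdot 2 Q = 27 - 3 \cdot 2 Q^{3} = 27 - 6 Q^{3}$)
$\left(Y{\left(3 \right)} + 5\right) d = \left(\left(27 - 6 \cdot 3^{3}\right) + 5\right) \sqrt{7} = \left(\left(27 - 162\right) + 5\right) \sqrt{7} = \left(-135 + 5\right) \sqrt{7} = - 130 \sqrt{7}$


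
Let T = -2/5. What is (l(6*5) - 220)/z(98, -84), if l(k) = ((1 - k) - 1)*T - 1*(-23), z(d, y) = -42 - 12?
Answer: 185/54 ≈ 3.4259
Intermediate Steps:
z(d, y) = -54
T = -⅖ (T = -2*⅕ = -⅖ ≈ -0.40000)
l(k) = 23 + 2*k/5 (l(k) = ((1 - k) - 1)*(-⅖) - 1*(-23) = -k*(-⅖) + 23 = 2*k/5 + 23 = 23 + 2*k/5)
(l(6*5) - 220)/z(98, -84) = ((23 + 2*(6*5)/5) - 220)/(-54) = ((23 + (⅖)*30) - 220)*(-1/54) = ((23 + 12) - 220)*(-1/54) = (35 - 220)*(-1/54) = -185*(-1/54) = 185/54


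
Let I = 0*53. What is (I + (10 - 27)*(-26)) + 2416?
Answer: 2858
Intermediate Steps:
I = 0
(I + (10 - 27)*(-26)) + 2416 = (0 + (10 - 27)*(-26)) + 2416 = (0 - 17*(-26)) + 2416 = (0 + 442) + 2416 = 442 + 2416 = 2858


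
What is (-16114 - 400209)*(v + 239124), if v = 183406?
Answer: -175908957190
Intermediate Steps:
(-16114 - 400209)*(v + 239124) = (-16114 - 400209)*(183406 + 239124) = -416323*422530 = -175908957190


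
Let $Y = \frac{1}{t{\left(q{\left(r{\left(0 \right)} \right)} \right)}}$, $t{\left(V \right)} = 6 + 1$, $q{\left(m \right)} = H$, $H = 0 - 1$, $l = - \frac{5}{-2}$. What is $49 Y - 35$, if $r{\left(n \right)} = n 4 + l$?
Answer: $-28$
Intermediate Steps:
$l = \frac{5}{2}$ ($l = \left(-5\right) \left(- \frac{1}{2}\right) = \frac{5}{2} \approx 2.5$)
$r{\left(n \right)} = \frac{5}{2} + 4 n$ ($r{\left(n \right)} = n 4 + \frac{5}{2} = 4 n + \frac{5}{2} = \frac{5}{2} + 4 n$)
$H = -1$ ($H = 0 - 1 = -1$)
$q{\left(m \right)} = -1$
$t{\left(V \right)} = 7$
$Y = \frac{1}{7} \approx 0.14286$
$49 Y - 35 = 49 \cdot \frac{1}{7} - 35 = 7 - 35 = -28$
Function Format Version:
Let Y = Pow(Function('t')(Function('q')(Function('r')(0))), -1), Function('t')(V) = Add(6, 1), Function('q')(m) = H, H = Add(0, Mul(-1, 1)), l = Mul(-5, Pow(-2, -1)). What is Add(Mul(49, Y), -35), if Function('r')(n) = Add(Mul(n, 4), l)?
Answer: -28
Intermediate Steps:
l = Rational(5, 2) (l = Mul(-5, Rational(-1, 2)) = Rational(5, 2) ≈ 2.5000)
Function('r')(n) = Add(Rational(5, 2), Mul(4, n)) (Function('r')(n) = Add(Mul(n, 4), Rational(5, 2)) = Add(Mul(4, n), Rational(5, 2)) = Add(Rational(5, 2), Mul(4, n)))
H = -1 (H = Add(0, -1) = -1)
Function('q')(m) = -1
Function('t')(V) = 7
Y = Rational(1, 7) (Y = Pow(7, -1) = Rational(1, 7) ≈ 0.14286)
Add(Mul(49, Y), -35) = Add(Mul(49, Rational(1, 7)), -35) = Add(7, -35) = -28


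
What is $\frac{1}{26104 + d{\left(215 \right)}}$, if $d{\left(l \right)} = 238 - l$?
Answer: $\frac{1}{26127} \approx 3.8275 \cdot 10^{-5}$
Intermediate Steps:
$\frac{1}{26104 + d{\left(215 \right)}} = \frac{1}{26104 + \left(238 - 215\right)} = \frac{1}{26104 + 23} = \frac{1}{26127}$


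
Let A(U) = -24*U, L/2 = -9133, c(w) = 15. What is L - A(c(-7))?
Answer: -17906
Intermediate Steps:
L = -18266 (L = 2*(-9133) = -18266)
L - A(c(-7)) = -18266 - (-24)*15 = -18266 - 1*(-360) = -18266 + 360 = -17906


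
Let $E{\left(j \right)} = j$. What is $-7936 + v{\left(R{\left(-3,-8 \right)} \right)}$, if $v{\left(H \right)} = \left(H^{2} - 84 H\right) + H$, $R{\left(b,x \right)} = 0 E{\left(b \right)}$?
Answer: $-7936$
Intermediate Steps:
$R{\left(b,x \right)} = 0$ ($R{\left(b,x \right)} = 0 b = 0$)
$v{\left(H \right)} = H^{2} - 83 H$
$-7936 + v{\left(R{\left(-3,-8 \right)} \right)} = -7936 + 0 \left(-83 + 0\right) = -7936 + 0 \left(-83\right) = -7936 + 0 = -7936$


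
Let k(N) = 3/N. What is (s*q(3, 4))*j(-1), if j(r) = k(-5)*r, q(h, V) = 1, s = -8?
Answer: -24/5 ≈ -4.8000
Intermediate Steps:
j(r) = -3*r/5 (j(r) = (3/(-5))*r = (3*(-⅕))*r = -3*r/5)
(s*q(3, 4))*j(-1) = (-8*1)*(-⅗*(-1)) = -8*⅗ = -24/5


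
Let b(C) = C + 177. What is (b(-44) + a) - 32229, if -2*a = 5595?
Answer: -69787/2 ≈ -34894.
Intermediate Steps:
b(C) = 177 + C
a = -5595/2 (a = -½*5595 = -5595/2 ≈ -2797.5)
(b(-44) + a) - 32229 = ((177 - 44) - 5595/2) - 32229 = (133 - 5595/2) - 32229 = -5329/2 - 32229 = -69787/2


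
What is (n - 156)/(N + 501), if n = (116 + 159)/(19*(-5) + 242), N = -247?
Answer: -22657/37338 ≈ -0.60681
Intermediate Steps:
n = 275/147 (n = 275/(-95 + 242) = 275/147 ≈ 1.8707)
(n - 156)/(N + 501) = (275/147 - 156)/(-247 + 501) = -22657/147/254 = -22657/147*1/254 = -22657/37338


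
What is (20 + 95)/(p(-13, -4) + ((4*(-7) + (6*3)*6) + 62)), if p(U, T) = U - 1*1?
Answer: 115/128 ≈ 0.89844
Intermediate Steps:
p(U, T) = -1 + U (p(U, T) = U - 1 = -1 + U)
(20 + 95)/(p(-13, -4) + ((4*(-7) + (6*3)*6) + 62)) = (20 + 95)/((-1 - 13) + ((4*(-7) + (6*3)*6) + 62)) = 115/(-14 + ((-28 + 18*6) + 62)) = 115/(-14 + ((-28 + 108) + 62)) = 115/(-14 + (80 + 62)) = 115/(-14 + 142) = 115/128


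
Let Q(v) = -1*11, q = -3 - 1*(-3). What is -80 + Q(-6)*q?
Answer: -80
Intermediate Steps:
q = 0 (q = -3 + 3 = 0)
Q(v) = -11
-80 + Q(-6)*q = -80 - 11*0 = -80 + 0 = -80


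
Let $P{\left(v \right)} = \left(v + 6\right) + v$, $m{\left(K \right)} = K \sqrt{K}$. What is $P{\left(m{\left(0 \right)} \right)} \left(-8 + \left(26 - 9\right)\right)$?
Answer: $54$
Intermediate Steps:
$m{\left(K \right)} = K^{\frac{3}{2}}$
$P{\left(v \right)} = 6 + 2 v$ ($P{\left(v \right)} = \left(6 + v\right) + v = 6 + 2 v$)
$P{\left(m{\left(0 \right)} \right)} \left(-8 + \left(26 - 9\right)\right) = \left(6 + 2 \cdot 0^{\frac{3}{2}}\right) \left(-8 + \left(26 - 9\right)\right) = \left(6 + 2 \cdot 0\right) \left(-8 + 17\right) = \left(6 + 0\right) 9 = 6 \cdot 9 = 54$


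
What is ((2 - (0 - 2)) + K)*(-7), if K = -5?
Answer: 7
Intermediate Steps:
((2 - (0 - 2)) + K)*(-7) = ((2 - (0 - 2)) - 5)*(-7) = ((2 - 1*(-2)) - 5)*(-7) = ((2 + 2) - 5)*(-7) = (4 - 5)*(-7) = -1*(-7) = 7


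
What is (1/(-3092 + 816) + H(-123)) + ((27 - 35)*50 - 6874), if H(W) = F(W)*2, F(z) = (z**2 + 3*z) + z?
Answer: 50071999/2276 ≈ 22000.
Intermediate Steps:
F(z) = z**2 + 4*z
H(W) = 2*W*(4 + W) (H(W) = (W*(4 + W))*2 = 2*W*(4 + W))
(1/(-3092 + 816) + H(-123)) + ((27 - 35)*50 - 6874) = (1/(-3092 + 816) + 2*(-123)*(4 - 123)) + ((27 - 35)*50 - 6874) = (1/(-2276) + 2*(-123)*(-119)) + (-8*50 - 6874) = (-1/2276 + 29274) + (-400 - 6874) = 66627623/2276 - 7274 = 50071999/2276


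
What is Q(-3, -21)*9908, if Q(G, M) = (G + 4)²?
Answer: 9908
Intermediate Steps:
Q(G, M) = (4 + G)²
Q(-3, -21)*9908 = (4 - 3)²*9908 = 1²*9908 = 1*9908 = 9908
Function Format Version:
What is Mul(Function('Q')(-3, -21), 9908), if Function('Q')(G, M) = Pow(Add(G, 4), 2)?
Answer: 9908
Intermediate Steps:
Function('Q')(G, M) = Pow(Add(4, G), 2)
Mul(Function('Q')(-3, -21), 9908) = Mul(Pow(Add(4, -3), 2), 9908) = Mul(Pow(1, 2), 9908) = Mul(1, 9908) = 9908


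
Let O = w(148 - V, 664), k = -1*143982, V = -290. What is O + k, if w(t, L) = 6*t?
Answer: -141354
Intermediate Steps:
k = -143982
O = 2628 (O = 6*(148 - 1*(-290)) = 6*(148 + 290) = 6*438 = 2628)
O + k = 2628 - 143982 = -141354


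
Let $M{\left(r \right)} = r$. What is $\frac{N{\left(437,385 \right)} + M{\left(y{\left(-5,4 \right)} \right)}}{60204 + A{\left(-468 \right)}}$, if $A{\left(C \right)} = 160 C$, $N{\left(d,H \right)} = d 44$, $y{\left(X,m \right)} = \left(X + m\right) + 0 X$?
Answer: $- \frac{6409}{4892} \approx -1.3101$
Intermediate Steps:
$y{\left(X,m \right)} = X + m$ ($y{\left(X,m \right)} = \left(X + m\right) + 0 = X + m$)
$N{\left(d,H \right)} = 44 d$
$\frac{N{\left(437,385 \right)} + M{\left(y{\left(-5,4 \right)} \right)}}{60204 + A{\left(-468 \right)}} = \frac{44 \cdot 437 + \left(-5 + 4\right)}{60204 + 160 \left(-468\right)} = \frac{19228 - 1}{60204 - 74880} = \frac{19227}{-14676} = 19227 \left(- \frac{1}{14676}\right) = - \frac{6409}{4892}$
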